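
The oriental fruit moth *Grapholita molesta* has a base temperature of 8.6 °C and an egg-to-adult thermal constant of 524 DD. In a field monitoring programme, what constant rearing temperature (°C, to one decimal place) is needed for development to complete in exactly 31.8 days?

25.1 °C

Required daily accumulation = 524 / 31.8 = 16.478 DD/day.
T = T_base + 16.478 = 8.6 + 16.478 = 25.078 ≈ 25.1 °C.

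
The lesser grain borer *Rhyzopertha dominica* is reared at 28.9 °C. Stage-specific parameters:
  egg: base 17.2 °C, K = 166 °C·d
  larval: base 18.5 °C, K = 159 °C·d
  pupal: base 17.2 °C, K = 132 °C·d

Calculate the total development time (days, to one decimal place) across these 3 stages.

40.8 days

egg: 166 / (28.9 − 17.2) = 166 / 11.7 = 14.188 d.
larval: 159 / (28.9 − 18.5) = 159 / 10.4 = 15.288 d.
pupal: 132 / (28.9 − 17.2) = 132 / 11.7 = 11.282 d.
Sum = 40.759 ≈ 40.8 days.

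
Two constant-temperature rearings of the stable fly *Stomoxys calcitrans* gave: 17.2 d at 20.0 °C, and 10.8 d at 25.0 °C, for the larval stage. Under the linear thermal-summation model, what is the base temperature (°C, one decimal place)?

11.6 °C

Linear rate model ⇒ the product D·(T − T_b) is constant across temperatures.
17.2·(20.0 − T_b) = 10.8·(25.0 − T_b)
T_b = (17.2·20.0 − 10.8·25.0) / (17.2 − 10.8) = 74.00 / 6.4 = 11.563 °C ≈ 11.6 °C.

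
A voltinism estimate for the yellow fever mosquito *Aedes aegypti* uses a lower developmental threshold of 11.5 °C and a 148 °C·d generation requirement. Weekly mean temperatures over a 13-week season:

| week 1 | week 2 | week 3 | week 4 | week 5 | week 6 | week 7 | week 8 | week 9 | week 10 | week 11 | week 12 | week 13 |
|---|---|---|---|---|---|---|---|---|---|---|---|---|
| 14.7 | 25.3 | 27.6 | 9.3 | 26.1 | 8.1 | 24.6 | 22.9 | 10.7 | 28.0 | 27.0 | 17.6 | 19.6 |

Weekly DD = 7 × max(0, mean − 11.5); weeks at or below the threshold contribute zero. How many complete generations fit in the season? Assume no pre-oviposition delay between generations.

5 generations

Weekly DD (7 × max(0, T̄ − 11.5)): 22.4, 96.6, 112.7, 0.0, 102.2, 0.0, 91.7, 79.8, 0.0, 115.5, 108.5, 42.7, 56.7.
Season total = 828.8 DD.
Complete generations = ⌊828.8 / 148⌋ = 5.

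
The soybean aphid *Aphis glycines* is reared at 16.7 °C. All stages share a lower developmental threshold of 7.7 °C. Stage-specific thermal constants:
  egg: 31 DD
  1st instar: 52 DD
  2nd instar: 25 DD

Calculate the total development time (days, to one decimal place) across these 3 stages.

Daily accumulation at 16.7 °C = 16.7 − 7.7 = 9.0 DD/day.
Total K = 31 + 52 + 25 = 108 DD.
Total duration = 108 / 9.0 = 12.000 ≈ 12.0 days.

12.0 days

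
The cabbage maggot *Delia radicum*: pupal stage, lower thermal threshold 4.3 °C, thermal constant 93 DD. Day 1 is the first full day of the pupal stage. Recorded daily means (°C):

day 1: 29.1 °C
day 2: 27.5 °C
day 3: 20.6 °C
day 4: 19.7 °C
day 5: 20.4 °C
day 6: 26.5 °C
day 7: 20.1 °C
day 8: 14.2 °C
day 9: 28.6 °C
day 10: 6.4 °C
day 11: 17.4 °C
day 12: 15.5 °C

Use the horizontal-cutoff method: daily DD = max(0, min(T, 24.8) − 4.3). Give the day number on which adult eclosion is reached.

day 6

Daily DD above 4.3 °C (capped at 20.5): 20.5, 20.5, 16.3, 15.4, 16.1, 20.5, 15.8, 9.9, 20.5, 2.1, 13.1, 11.2.
Cumulative: 20.5, 41.0, 57.3, 72.7, 88.8, 109.3, 125.1, 135.0, 155.5, 157.6, 170.7, 181.9.
The total first reaches 93 DD on day 6.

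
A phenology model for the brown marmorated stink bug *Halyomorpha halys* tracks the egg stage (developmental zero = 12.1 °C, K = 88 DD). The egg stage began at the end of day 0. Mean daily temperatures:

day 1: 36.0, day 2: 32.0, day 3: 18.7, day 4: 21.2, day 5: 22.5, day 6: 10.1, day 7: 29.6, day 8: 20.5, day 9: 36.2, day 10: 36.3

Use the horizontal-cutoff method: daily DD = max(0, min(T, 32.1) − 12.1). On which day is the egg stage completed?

Daily DD above 12.1 °C (capped at 20.0): 20.0, 19.9, 6.6, 9.1, 10.4, 0.0, 17.5, 8.4, 20.0, 20.0.
Cumulative: 20.0, 39.9, 46.5, 55.6, 66.0, 66.0, 83.5, 91.9, 111.9, 131.9.
The total first reaches 88 DD on day 8.

day 8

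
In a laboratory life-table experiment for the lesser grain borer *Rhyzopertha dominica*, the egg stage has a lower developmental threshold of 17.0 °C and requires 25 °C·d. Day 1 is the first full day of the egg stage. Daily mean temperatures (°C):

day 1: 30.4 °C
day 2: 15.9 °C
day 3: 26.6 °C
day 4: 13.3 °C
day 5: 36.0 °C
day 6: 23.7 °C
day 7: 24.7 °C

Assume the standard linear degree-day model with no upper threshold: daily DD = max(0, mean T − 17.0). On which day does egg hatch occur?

day 5

Daily DD above 17.0 °C: 13.4, 0.0, 9.6, 0.0, 19.0, 6.7, 7.7.
Cumulative: 13.4, 13.4, 23.0, 23.0, 42.0, 48.7, 56.4.
The total first reaches 25 DD on day 5.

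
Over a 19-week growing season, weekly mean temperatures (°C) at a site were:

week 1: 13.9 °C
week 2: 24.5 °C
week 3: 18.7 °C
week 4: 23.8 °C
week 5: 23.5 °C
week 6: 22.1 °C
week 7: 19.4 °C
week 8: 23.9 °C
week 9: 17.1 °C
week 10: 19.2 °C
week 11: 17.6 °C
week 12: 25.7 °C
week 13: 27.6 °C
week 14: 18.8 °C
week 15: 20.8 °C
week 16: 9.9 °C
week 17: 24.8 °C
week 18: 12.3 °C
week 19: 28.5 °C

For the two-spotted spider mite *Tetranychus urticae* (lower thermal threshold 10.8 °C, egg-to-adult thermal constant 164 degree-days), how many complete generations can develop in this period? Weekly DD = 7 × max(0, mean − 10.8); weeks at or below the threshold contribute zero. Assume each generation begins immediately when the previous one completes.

8 generations

Weekly DD (7 × max(0, T̄ − 10.8)): 21.7, 95.9, 55.3, 91.0, 88.9, 79.1, 60.2, 91.7, 44.1, 58.8, 47.6, 104.3, 117.6, 56.0, 70.0, 0.0, 98.0, 10.5, 123.9.
Season total = 1314.6 DD.
Complete generations = ⌊1314.6 / 164⌋ = 8.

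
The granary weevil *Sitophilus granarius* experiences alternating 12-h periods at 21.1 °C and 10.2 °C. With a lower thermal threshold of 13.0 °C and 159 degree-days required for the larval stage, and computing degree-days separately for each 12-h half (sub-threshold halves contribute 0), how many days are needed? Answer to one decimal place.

Day half: max(0, 21.1 − 13.0) × 0.5 = 8.1 × 0.5 = 4.05 DD.
Night half: max(0, 10.2 − 13.0) × 0.5 = 0.0 × 0.5 = 0.00 DD.
Per 24 h: 4.05 DD/day.
Duration = 159 / 4.05 = 39.259 ≈ 39.3 days.

39.3 days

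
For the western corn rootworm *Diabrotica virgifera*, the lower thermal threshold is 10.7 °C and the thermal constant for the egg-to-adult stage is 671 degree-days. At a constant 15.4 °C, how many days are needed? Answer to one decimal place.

142.8 days

Daily accumulation = 15.4 − 10.7 = 4.7 DD/day.
Duration = 671 / 4.7 = 142.766 ≈ 142.8 days.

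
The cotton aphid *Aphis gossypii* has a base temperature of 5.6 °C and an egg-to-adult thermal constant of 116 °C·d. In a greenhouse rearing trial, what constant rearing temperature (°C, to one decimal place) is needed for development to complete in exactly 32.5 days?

Required daily accumulation = 116 / 32.5 = 3.569 DD/day.
T = T_base + 3.569 = 5.6 + 3.569 = 9.169 ≈ 9.2 °C.

9.2 °C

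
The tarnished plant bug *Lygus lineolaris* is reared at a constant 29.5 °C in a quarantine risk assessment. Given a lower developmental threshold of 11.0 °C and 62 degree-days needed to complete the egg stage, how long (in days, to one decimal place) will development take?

3.4 days

Daily accumulation = 29.5 − 11.0 = 18.5 DD/day.
Duration = 62 / 18.5 = 3.351 ≈ 3.4 days.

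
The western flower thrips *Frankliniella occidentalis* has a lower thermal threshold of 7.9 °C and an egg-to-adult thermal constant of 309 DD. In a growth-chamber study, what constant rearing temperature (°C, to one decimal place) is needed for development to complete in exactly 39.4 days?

15.7 °C

Required daily accumulation = 309 / 39.4 = 7.843 DD/day.
T = T_base + 7.843 = 7.9 + 7.843 = 15.743 ≈ 15.7 °C.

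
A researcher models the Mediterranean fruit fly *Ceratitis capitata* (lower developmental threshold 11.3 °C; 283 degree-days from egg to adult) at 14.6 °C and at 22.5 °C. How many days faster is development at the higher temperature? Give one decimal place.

At 14.6 °C: 283 / (14.6 − 11.3) = 283 / 3.3 = 85.758 d.
At 22.5 °C: 283 / (22.5 − 11.3) = 283 / 11.2 = 25.268 d.
Difference = |85.758 − 25.268| = 60.490 ≈ 60.5 days.

60.5 days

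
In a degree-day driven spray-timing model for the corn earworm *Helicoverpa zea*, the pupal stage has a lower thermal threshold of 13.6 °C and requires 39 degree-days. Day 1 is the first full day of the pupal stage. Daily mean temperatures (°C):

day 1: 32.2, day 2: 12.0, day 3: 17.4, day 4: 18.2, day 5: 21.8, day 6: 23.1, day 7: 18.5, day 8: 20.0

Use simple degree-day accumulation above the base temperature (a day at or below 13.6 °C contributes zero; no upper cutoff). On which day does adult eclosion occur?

day 6

Daily DD above 13.6 °C: 18.6, 0.0, 3.8, 4.6, 8.2, 9.5, 4.9, 6.4.
Cumulative: 18.6, 18.6, 22.4, 27.0, 35.2, 44.7, 49.6, 56.0.
The total first reaches 39 DD on day 6.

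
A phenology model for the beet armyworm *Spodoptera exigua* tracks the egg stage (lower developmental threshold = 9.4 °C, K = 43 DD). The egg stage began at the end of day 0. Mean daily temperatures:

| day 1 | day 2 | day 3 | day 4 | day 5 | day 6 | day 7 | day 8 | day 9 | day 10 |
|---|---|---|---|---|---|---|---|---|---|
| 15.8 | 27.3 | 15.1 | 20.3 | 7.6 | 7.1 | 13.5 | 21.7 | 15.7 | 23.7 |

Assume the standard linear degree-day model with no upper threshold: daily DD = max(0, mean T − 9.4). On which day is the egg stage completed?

Daily DD above 9.4 °C: 6.4, 17.9, 5.7, 10.9, 0.0, 0.0, 4.1, 12.3, 6.3, 14.3.
Cumulative: 6.4, 24.3, 30.0, 40.9, 40.9, 40.9, 45.0, 57.3, 63.6, 77.9.
The total first reaches 43 DD on day 7.

day 7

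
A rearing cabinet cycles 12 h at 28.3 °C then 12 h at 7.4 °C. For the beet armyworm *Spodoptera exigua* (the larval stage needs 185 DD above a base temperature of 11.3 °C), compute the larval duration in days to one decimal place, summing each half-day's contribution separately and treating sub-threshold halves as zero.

Day half: max(0, 28.3 − 11.3) × 0.5 = 17.0 × 0.5 = 8.50 DD.
Night half: max(0, 7.4 − 11.3) × 0.5 = 0.0 × 0.5 = 0.00 DD.
Per 24 h: 8.50 DD/day.
Duration = 185 / 8.50 = 21.765 ≈ 21.8 days.

21.8 days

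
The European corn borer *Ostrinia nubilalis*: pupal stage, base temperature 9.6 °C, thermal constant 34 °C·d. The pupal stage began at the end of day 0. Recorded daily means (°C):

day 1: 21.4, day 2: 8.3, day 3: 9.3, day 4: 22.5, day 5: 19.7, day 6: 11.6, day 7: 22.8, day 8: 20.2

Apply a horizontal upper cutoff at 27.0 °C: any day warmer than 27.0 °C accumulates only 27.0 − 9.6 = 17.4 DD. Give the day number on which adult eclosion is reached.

Daily DD above 9.6 °C (capped at 17.4): 11.8, 0.0, 0.0, 12.9, 10.1, 2.0, 13.2, 10.6.
Cumulative: 11.8, 11.8, 11.8, 24.7, 34.8, 36.8, 50.0, 60.6.
The total first reaches 34 DD on day 5.

day 5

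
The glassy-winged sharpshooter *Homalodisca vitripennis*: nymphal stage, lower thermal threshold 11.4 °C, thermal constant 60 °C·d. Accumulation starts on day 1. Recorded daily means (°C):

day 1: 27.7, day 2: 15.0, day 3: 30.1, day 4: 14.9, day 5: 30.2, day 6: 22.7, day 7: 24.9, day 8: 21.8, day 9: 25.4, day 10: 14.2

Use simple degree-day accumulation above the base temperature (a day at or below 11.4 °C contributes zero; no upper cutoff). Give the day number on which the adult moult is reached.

day 5

Daily DD above 11.4 °C: 16.3, 3.6, 18.7, 3.5, 18.8, 11.3, 13.5, 10.4, 14.0, 2.8.
Cumulative: 16.3, 19.9, 38.6, 42.1, 60.9, 72.2, 85.7, 96.1, 110.1, 112.9.
The total first reaches 60 DD on day 5.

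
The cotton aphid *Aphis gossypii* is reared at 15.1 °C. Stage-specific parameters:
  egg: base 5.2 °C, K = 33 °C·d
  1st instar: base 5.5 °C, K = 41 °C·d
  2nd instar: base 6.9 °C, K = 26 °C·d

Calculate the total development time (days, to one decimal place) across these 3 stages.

egg: 33 / (15.1 − 5.2) = 33 / 9.9 = 3.333 d.
1st instar: 41 / (15.1 − 5.5) = 41 / 9.6 = 4.271 d.
2nd instar: 26 / (15.1 − 6.9) = 26 / 8.2 = 3.171 d.
Sum = 10.775 ≈ 10.8 days.

10.8 days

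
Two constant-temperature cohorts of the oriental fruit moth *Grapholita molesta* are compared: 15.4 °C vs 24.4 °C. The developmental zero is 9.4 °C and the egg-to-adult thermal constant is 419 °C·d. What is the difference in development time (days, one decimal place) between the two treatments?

At 15.4 °C: 419 / (15.4 − 9.4) = 419 / 6.0 = 69.833 d.
At 24.4 °C: 419 / (24.4 − 9.4) = 419 / 15.0 = 27.933 d.
Difference = |69.833 − 27.933| = 41.900 ≈ 41.9 days.

41.9 days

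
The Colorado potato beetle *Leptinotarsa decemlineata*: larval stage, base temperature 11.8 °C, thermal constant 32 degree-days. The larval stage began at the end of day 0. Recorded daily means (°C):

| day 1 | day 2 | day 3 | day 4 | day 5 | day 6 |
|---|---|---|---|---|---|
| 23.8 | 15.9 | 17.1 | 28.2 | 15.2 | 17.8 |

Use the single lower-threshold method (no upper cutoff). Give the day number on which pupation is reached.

Daily DD above 11.8 °C: 12.0, 4.1, 5.3, 16.4, 3.4, 6.0.
Cumulative: 12.0, 16.1, 21.4, 37.8, 41.2, 47.2.
The total first reaches 32 DD on day 4.

day 4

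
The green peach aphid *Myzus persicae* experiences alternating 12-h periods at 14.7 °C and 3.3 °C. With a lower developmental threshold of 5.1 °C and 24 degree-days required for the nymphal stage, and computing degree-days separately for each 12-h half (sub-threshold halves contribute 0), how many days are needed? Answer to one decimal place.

Day half: max(0, 14.7 − 5.1) × 0.5 = 9.6 × 0.5 = 4.80 DD.
Night half: max(0, 3.3 − 5.1) × 0.5 = 0.0 × 0.5 = 0.00 DD.
Per 24 h: 4.80 DD/day.
Duration = 24 / 4.80 = 5.000 ≈ 5.0 days.

5.0 days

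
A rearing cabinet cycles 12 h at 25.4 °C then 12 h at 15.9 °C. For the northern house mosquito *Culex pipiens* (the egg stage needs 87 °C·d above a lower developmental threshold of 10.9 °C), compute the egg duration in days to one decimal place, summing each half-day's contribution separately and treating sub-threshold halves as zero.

8.9 days

Day half: max(0, 25.4 − 10.9) × 0.5 = 14.5 × 0.5 = 7.25 DD.
Night half: max(0, 15.9 − 10.9) × 0.5 = 5.0 × 0.5 = 2.50 DD.
Per 24 h: 9.75 DD/day.
Duration = 87 / 9.75 = 8.923 ≈ 8.9 days.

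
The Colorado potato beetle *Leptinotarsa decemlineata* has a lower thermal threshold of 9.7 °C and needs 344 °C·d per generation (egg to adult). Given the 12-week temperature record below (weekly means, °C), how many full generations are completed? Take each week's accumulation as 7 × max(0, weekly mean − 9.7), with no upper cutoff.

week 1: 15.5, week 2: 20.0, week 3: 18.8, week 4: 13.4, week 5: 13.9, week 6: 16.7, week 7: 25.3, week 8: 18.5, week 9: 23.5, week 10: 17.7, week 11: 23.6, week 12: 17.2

2 generations

Weekly DD (7 × max(0, T̄ − 9.7)): 40.6, 72.1, 63.7, 25.9, 29.4, 49.0, 109.2, 61.6, 96.6, 56.0, 97.3, 52.5.
Season total = 753.9 DD.
Complete generations = ⌊753.9 / 344⌋ = 2.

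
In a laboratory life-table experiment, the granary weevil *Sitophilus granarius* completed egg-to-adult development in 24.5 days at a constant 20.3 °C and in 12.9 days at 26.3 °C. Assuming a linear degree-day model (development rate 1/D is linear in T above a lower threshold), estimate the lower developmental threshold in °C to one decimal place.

13.6 °C

Linear rate model ⇒ the product D·(T − T_b) is constant across temperatures.
24.5·(20.3 − T_b) = 12.9·(26.3 − T_b)
T_b = (24.5·20.3 − 12.9·26.3) / (24.5 − 12.9) = 158.08 / 11.6 = 13.628 °C ≈ 13.6 °C.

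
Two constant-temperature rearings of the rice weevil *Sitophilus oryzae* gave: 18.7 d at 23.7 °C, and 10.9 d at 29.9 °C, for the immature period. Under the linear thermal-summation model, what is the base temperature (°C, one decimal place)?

15.0 °C

Equal thermal constants: D₁(T₁ − T_b) = D₂(T₂ − T_b).
18.7·(23.7 − T_b) = 10.9·(29.9 − T_b)
T_b = (18.7·23.7 − 10.9·29.9) / (18.7 − 10.9) = 117.28 / 7.8 = 15.036 °C ≈ 15.0 °C.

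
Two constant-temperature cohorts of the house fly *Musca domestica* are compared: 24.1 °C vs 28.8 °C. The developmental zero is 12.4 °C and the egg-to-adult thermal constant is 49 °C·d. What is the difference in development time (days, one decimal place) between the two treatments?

At 24.1 °C: 49 / (24.1 − 12.4) = 49 / 11.7 = 4.188 d.
At 28.8 °C: 49 / (28.8 − 12.4) = 49 / 16.4 = 2.988 d.
Difference = |4.188 − 2.988| = 1.200 ≈ 1.2 days.

1.2 days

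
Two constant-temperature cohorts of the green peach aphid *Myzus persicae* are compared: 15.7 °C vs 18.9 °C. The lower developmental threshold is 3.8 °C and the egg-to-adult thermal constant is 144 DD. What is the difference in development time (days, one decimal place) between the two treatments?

2.6 days

At 15.7 °C: 144 / (15.7 − 3.8) = 144 / 11.9 = 12.101 d.
At 18.9 °C: 144 / (18.9 − 3.8) = 144 / 15.1 = 9.536 d.
Difference = |12.101 − 9.536| = 2.564 ≈ 2.6 days.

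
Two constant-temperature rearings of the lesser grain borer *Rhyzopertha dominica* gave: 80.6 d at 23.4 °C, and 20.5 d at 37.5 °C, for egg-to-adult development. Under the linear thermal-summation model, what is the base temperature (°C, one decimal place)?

Under the model K = D·(T − T_b), so D₁·(T₁ − T_b) = D₂·(T₂ − T_b).
80.6·(23.4 − T_b) = 20.5·(37.5 − T_b)
T_b = (80.6·23.4 − 20.5·37.5) / (80.6 − 20.5) = 1117.29 / 60.1 = 18.591 °C ≈ 18.6 °C.

18.6 °C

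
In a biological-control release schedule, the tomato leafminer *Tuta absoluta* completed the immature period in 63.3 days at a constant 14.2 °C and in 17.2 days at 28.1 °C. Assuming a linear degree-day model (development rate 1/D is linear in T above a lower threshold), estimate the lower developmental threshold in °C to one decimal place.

9.0 °C

Under the model K = D·(T − T_b), so D₁·(T₁ − T_b) = D₂·(T₂ − T_b).
63.3·(14.2 − T_b) = 17.2·(28.1 − T_b)
T_b = (63.3·14.2 − 17.2·28.1) / (63.3 − 17.2) = 415.54 / 46.1 = 9.014 °C ≈ 9.0 °C.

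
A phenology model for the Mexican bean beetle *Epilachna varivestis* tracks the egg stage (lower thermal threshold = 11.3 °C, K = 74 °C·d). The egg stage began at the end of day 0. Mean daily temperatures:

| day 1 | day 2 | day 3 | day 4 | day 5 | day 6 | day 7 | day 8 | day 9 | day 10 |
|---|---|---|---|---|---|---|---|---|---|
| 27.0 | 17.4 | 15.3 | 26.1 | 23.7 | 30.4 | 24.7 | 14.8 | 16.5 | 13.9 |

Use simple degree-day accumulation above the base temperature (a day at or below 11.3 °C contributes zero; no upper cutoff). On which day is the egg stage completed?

day 7

Daily DD above 11.3 °C: 15.7, 6.1, 4.0, 14.8, 12.4, 19.1, 13.4, 3.5, 5.2, 2.6.
Cumulative: 15.7, 21.8, 25.8, 40.6, 53.0, 72.1, 85.5, 89.0, 94.2, 96.8.
The total first reaches 74 DD on day 7.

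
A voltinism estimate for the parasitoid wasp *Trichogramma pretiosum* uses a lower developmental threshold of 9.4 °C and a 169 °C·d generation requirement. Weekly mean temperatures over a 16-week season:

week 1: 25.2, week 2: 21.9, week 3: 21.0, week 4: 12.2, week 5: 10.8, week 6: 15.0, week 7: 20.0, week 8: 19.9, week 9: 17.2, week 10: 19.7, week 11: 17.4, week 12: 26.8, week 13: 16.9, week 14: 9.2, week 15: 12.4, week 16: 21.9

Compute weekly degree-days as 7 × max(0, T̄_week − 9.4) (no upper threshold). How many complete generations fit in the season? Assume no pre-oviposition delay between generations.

5 generations

Weekly DD (7 × max(0, T̄ − 9.4)): 110.6, 87.5, 81.2, 19.6, 9.8, 39.2, 74.2, 73.5, 54.6, 72.1, 56.0, 121.8, 52.5, 0.0, 21.0, 87.5.
Season total = 961.1 DD.
Complete generations = ⌊961.1 / 169⌋ = 5.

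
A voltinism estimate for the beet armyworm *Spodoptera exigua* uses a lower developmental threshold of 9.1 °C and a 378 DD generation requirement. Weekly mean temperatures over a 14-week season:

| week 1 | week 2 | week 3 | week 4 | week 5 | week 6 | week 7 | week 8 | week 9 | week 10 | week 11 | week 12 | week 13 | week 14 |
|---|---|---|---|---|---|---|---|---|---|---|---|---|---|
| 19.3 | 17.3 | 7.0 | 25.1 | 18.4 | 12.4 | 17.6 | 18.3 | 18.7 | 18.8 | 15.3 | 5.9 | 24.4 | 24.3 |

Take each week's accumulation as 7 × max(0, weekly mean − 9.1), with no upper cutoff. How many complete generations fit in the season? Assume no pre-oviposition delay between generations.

Weekly DD (7 × max(0, T̄ − 9.1)): 71.4, 57.4, 0.0, 112.0, 65.1, 23.1, 59.5, 64.4, 67.2, 67.9, 43.4, 0.0, 107.1, 106.4.
Season total = 844.9 DD.
Complete generations = ⌊844.9 / 378⌋ = 2.

2 generations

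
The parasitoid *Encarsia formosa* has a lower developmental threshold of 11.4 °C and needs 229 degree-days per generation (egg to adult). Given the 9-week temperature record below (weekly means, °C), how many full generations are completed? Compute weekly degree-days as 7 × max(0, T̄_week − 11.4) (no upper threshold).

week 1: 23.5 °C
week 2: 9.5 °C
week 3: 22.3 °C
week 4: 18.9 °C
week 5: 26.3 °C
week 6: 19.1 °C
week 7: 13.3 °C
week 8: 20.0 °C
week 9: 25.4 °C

Weekly DD (7 × max(0, T̄ − 11.4)): 84.7, 0.0, 76.3, 52.5, 104.3, 53.9, 13.3, 60.2, 98.0.
Season total = 543.2 DD.
Complete generations = ⌊543.2 / 229⌋ = 2.

2 generations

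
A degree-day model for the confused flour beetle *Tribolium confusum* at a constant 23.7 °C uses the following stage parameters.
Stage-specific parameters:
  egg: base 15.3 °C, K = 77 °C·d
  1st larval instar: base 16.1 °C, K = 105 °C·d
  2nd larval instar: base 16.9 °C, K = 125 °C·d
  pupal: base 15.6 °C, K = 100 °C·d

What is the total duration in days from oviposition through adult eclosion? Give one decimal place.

53.7 days

egg: 77 / (23.7 − 15.3) = 77 / 8.4 = 9.167 d.
1st larval instar: 105 / (23.7 − 16.1) = 105 / 7.6 = 13.816 d.
2nd larval instar: 125 / (23.7 − 16.9) = 125 / 6.8 = 18.382 d.
pupal: 100 / (23.7 − 15.6) = 100 / 8.1 = 12.346 d.
Sum = 53.710 ≈ 53.7 days.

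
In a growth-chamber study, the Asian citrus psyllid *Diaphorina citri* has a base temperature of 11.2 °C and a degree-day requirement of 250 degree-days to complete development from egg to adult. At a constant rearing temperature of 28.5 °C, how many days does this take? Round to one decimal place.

Daily accumulation = 28.5 − 11.2 = 17.3 DD/day.
Duration = 250 / 17.3 = 14.451 ≈ 14.5 days.

14.5 days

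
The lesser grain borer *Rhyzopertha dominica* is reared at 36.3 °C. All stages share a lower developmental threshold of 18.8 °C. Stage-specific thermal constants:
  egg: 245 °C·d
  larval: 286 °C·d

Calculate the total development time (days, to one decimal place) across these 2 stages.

30.3 days

Daily accumulation at 36.3 °C = 36.3 − 18.8 = 17.5 DD/day.
Total K = 245 + 286 = 531 DD.
Total duration = 531 / 17.5 = 30.343 ≈ 30.3 days.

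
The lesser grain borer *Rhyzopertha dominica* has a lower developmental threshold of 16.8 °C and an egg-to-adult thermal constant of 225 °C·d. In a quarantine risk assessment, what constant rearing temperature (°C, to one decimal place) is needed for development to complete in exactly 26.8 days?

Required daily accumulation = 225 / 26.8 = 8.396 DD/day.
T = T_base + 8.396 = 16.8 + 8.396 = 25.196 ≈ 25.2 °C.

25.2 °C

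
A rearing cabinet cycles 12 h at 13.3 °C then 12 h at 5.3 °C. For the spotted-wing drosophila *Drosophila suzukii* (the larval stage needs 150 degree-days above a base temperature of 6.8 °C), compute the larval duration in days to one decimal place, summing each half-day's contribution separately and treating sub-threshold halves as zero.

46.2 days

Day half: max(0, 13.3 − 6.8) × 0.5 = 6.5 × 0.5 = 3.25 DD.
Night half: max(0, 5.3 − 6.8) × 0.5 = 0.0 × 0.5 = 0.00 DD.
Per 24 h: 3.25 DD/day.
Duration = 150 / 3.25 = 46.154 ≈ 46.2 days.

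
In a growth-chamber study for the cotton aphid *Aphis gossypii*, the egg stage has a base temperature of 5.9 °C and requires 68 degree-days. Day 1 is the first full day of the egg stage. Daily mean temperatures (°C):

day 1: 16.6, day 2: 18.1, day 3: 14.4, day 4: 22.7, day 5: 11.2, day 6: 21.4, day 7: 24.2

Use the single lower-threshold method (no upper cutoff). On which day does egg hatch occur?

day 6

Daily DD above 5.9 °C: 10.7, 12.2, 8.5, 16.8, 5.3, 15.5, 18.3.
Cumulative: 10.7, 22.9, 31.4, 48.2, 53.5, 69.0, 87.3.
The total first reaches 68 DD on day 6.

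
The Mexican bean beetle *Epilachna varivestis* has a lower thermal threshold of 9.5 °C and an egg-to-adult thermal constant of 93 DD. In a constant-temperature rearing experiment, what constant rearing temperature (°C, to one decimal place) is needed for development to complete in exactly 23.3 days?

Required daily accumulation = 93 / 23.3 = 3.991 DD/day.
T = T_base + 3.991 = 9.5 + 3.991 = 13.491 ≈ 13.5 °C.

13.5 °C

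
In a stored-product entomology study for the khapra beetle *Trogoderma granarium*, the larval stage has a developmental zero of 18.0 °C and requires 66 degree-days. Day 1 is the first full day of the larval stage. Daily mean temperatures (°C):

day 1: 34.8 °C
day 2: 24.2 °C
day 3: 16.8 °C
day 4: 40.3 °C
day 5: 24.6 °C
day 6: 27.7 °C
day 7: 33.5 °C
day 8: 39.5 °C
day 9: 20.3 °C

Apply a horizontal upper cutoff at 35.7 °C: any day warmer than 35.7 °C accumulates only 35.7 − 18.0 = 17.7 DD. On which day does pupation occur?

day 7

Daily DD above 18.0 °C (capped at 17.7): 16.8, 6.2, 0.0, 17.7, 6.6, 9.7, 15.5, 17.7, 2.3.
Cumulative: 16.8, 23.0, 23.0, 40.7, 47.3, 57.0, 72.5, 90.2, 92.5.
The total first reaches 66 DD on day 7.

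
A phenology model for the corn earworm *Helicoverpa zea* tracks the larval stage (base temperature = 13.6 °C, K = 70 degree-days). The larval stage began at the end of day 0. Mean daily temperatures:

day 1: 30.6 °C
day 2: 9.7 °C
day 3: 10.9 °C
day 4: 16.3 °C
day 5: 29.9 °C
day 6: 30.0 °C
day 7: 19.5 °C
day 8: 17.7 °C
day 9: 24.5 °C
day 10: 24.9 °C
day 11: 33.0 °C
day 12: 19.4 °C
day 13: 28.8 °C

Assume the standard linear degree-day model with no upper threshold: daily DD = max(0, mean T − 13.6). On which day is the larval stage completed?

Daily DD above 13.6 °C: 17.0, 0.0, 0.0, 2.7, 16.3, 16.4, 5.9, 4.1, 10.9, 11.3, 19.4, 5.8, 15.2.
Cumulative: 17.0, 17.0, 17.0, 19.7, 36.0, 52.4, 58.3, 62.4, 73.3, 84.6, 104.0, 109.8, 125.0.
The total first reaches 70 DD on day 9.

day 9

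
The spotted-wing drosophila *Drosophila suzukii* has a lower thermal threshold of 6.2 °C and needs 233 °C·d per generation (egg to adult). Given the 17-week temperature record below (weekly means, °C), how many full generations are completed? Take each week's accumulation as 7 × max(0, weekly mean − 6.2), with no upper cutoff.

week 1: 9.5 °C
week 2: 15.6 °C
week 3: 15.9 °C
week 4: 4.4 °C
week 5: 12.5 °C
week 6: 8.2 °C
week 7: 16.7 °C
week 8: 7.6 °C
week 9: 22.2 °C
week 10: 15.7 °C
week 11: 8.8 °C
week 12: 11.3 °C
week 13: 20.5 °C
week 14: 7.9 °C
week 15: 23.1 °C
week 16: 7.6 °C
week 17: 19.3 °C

3 generations

Weekly DD (7 × max(0, T̄ − 6.2)): 23.1, 65.8, 67.9, 0.0, 44.1, 14.0, 73.5, 9.8, 112.0, 66.5, 18.2, 35.7, 100.1, 11.9, 118.3, 9.8, 91.7.
Season total = 862.4 DD.
Complete generations = ⌊862.4 / 233⌋ = 3.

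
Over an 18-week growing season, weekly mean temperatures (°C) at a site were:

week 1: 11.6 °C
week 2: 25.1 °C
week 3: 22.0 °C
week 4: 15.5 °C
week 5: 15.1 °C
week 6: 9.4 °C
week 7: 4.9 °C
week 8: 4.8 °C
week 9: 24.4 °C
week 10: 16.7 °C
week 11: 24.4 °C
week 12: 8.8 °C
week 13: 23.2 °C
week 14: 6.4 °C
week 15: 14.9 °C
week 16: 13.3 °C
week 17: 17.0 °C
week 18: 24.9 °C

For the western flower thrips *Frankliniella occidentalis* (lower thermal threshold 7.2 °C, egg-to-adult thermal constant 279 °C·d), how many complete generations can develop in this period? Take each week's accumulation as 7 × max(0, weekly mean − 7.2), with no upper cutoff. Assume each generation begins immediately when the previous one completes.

3 generations

Weekly DD (7 × max(0, T̄ − 7.2)): 30.8, 125.3, 103.6, 58.1, 55.3, 15.4, 0.0, 0.0, 120.4, 66.5, 120.4, 11.2, 112.0, 0.0, 53.9, 42.7, 68.6, 123.9.
Season total = 1108.1 DD.
Complete generations = ⌊1108.1 / 279⌋ = 3.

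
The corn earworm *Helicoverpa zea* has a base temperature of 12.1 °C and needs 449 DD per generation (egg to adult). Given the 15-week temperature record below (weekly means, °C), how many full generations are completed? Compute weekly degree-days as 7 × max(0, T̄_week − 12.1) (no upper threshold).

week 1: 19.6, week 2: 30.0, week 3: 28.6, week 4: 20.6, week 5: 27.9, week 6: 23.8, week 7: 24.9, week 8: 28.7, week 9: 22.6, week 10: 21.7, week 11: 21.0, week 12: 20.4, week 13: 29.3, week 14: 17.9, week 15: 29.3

2 generations

Weekly DD (7 × max(0, T̄ − 12.1)): 52.5, 125.3, 115.5, 59.5, 110.6, 81.9, 89.6, 116.2, 73.5, 67.2, 62.3, 58.1, 120.4, 40.6, 120.4.
Season total = 1293.6 DD.
Complete generations = ⌊1293.6 / 449⌋ = 2.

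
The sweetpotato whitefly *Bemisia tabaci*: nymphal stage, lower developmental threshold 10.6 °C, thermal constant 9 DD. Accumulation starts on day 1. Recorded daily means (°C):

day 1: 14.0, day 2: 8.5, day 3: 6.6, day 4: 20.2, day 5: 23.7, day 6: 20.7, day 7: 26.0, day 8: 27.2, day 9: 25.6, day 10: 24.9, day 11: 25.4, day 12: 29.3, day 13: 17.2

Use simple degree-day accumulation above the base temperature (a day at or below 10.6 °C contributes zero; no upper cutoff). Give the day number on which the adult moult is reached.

day 4

Daily DD above 10.6 °C: 3.4, 0.0, 0.0, 9.6, 13.1, 10.1, 15.4, 16.6, 15.0, 14.3, 14.8, 18.7, 6.6.
Cumulative: 3.4, 3.4, 3.4, 13.0, 26.1, 36.2, 51.6, 68.2, 83.2, 97.5, 112.3, 131.0, 137.6.
The total first reaches 9 DD on day 4.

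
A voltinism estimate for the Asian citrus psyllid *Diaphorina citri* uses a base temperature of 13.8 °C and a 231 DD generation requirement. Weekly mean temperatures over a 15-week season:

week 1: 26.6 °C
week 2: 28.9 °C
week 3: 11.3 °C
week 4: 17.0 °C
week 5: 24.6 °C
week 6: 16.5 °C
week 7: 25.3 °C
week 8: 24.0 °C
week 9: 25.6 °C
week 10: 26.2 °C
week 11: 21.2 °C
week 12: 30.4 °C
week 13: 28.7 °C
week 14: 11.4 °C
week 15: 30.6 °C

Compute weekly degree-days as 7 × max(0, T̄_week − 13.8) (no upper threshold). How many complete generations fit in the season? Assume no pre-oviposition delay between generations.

4 generations

Weekly DD (7 × max(0, T̄ − 13.8)): 89.6, 105.7, 0.0, 22.4, 75.6, 18.9, 80.5, 71.4, 82.6, 86.8, 51.8, 116.2, 104.3, 0.0, 117.6.
Season total = 1023.4 DD.
Complete generations = ⌊1023.4 / 231⌋ = 4.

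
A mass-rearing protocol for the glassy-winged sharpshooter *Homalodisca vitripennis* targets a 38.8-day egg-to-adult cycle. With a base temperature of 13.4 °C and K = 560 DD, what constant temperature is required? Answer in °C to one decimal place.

27.8 °C

Required daily accumulation = 560 / 38.8 = 14.433 DD/day.
T = T_base + 14.433 = 13.4 + 14.433 = 27.833 ≈ 27.8 °C.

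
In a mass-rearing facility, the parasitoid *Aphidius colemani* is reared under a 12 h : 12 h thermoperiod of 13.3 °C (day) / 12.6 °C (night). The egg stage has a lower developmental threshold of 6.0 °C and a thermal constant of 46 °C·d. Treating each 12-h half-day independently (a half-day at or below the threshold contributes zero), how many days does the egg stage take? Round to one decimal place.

6.6 days

Day half: max(0, 13.3 − 6.0) × 0.5 = 7.3 × 0.5 = 3.65 DD.
Night half: max(0, 12.6 − 6.0) × 0.5 = 6.6 × 0.5 = 3.30 DD.
Per 24 h: 6.95 DD/day.
Duration = 46 / 6.95 = 6.619 ≈ 6.6 days.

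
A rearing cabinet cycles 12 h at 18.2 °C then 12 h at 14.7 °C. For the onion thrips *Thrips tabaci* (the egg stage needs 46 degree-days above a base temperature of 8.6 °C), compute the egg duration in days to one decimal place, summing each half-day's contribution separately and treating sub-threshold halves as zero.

5.9 days

Day half: max(0, 18.2 − 8.6) × 0.5 = 9.6 × 0.5 = 4.80 DD.
Night half: max(0, 14.7 − 8.6) × 0.5 = 6.1 × 0.5 = 3.05 DD.
Per 24 h: 7.85 DD/day.
Duration = 46 / 7.85 = 5.860 ≈ 5.9 days.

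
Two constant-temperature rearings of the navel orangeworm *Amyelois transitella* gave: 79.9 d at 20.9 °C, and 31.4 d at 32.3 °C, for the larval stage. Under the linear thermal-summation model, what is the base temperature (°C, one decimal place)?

13.5 °C

Equal thermal constants: D₁(T₁ − T_b) = D₂(T₂ − T_b).
79.9·(20.9 − T_b) = 31.4·(32.3 − T_b)
T_b = (79.9·20.9 − 31.4·32.3) / (79.9 − 31.4) = 655.69 / 48.5 = 13.519 °C ≈ 13.5 °C.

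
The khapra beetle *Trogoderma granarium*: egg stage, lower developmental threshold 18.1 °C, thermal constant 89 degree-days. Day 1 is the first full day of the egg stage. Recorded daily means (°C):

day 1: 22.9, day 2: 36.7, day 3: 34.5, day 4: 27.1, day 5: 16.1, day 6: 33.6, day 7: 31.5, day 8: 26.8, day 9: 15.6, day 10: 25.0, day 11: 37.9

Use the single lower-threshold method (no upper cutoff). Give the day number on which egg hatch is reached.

day 10

Daily DD above 18.1 °C: 4.8, 18.6, 16.4, 9.0, 0.0, 15.5, 13.4, 8.7, 0.0, 6.9, 19.8.
Cumulative: 4.8, 23.4, 39.8, 48.8, 48.8, 64.3, 77.7, 86.4, 86.4, 93.3, 113.1.
The total first reaches 89 DD on day 10.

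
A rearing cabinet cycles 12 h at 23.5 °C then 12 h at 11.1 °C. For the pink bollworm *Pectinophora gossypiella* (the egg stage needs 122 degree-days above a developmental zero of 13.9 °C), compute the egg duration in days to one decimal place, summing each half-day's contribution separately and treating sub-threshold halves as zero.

Day half: max(0, 23.5 − 13.9) × 0.5 = 9.6 × 0.5 = 4.80 DD.
Night half: max(0, 11.1 − 13.9) × 0.5 = 0.0 × 0.5 = 0.00 DD.
Per 24 h: 4.80 DD/day.
Duration = 122 / 4.80 = 25.417 ≈ 25.4 days.

25.4 days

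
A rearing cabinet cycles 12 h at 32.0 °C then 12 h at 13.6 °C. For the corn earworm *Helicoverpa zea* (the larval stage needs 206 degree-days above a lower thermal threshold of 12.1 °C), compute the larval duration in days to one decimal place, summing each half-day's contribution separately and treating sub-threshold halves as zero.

Day half: max(0, 32.0 − 12.1) × 0.5 = 19.9 × 0.5 = 9.95 DD.
Night half: max(0, 13.6 − 12.1) × 0.5 = 1.5 × 0.5 = 0.75 DD.
Per 24 h: 10.70 DD/day.
Duration = 206 / 10.70 = 19.252 ≈ 19.3 days.

19.3 days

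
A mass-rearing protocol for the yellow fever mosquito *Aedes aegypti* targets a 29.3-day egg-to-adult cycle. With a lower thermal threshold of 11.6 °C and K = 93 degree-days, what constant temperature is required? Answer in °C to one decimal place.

Required daily accumulation = 93 / 29.3 = 3.174 DD/day.
T = T_base + 3.174 = 11.6 + 3.174 = 14.774 ≈ 14.8 °C.

14.8 °C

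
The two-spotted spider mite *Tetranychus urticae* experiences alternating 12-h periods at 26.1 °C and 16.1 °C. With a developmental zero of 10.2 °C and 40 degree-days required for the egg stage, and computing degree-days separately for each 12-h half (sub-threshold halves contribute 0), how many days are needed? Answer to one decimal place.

3.7 days

Day half: max(0, 26.1 − 10.2) × 0.5 = 15.9 × 0.5 = 7.95 DD.
Night half: max(0, 16.1 − 10.2) × 0.5 = 5.9 × 0.5 = 2.95 DD.
Per 24 h: 10.90 DD/day.
Duration = 40 / 10.90 = 3.670 ≈ 3.7 days.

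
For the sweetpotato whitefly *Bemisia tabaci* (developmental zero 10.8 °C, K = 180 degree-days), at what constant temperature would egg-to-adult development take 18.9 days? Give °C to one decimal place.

20.3 °C

Required daily accumulation = 180 / 18.9 = 9.524 DD/day.
T = T_base + 9.524 = 10.8 + 9.524 = 20.324 ≈ 20.3 °C.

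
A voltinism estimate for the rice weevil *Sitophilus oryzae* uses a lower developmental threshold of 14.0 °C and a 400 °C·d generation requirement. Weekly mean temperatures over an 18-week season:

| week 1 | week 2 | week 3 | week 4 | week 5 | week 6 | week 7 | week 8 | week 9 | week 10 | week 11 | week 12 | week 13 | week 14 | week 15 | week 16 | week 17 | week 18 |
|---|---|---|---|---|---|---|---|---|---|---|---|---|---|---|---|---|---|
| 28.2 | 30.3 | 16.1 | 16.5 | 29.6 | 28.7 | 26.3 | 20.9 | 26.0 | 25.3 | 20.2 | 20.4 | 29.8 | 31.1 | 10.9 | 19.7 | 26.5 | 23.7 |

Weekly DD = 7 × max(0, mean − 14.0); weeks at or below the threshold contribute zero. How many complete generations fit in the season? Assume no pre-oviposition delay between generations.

Weekly DD (7 × max(0, T̄ − 14.0)): 99.4, 114.1, 14.7, 17.5, 109.2, 102.9, 86.1, 48.3, 84.0, 79.1, 43.4, 44.8, 110.6, 119.7, 0.0, 39.9, 87.5, 67.9.
Season total = 1269.1 DD.
Complete generations = ⌊1269.1 / 400⌋ = 3.

3 generations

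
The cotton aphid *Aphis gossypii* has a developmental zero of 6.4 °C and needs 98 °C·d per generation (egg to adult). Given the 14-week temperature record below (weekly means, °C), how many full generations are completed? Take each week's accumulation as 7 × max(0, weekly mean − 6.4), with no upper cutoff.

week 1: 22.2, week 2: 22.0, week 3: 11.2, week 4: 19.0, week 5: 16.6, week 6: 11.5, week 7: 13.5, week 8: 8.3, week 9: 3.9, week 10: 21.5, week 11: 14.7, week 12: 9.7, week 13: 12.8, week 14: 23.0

Weekly DD (7 × max(0, T̄ − 6.4)): 110.6, 109.2, 33.6, 88.2, 71.4, 35.7, 49.7, 13.3, 0.0, 105.7, 58.1, 23.1, 44.8, 116.2.
Season total = 859.6 DD.
Complete generations = ⌊859.6 / 98⌋ = 8.

8 generations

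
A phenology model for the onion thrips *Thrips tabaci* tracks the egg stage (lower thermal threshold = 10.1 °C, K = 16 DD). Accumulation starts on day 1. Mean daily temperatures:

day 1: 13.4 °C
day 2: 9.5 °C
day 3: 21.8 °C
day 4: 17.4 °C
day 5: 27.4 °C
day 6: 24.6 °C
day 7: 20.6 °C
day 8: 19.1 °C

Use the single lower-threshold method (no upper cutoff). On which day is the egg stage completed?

Daily DD above 10.1 °C: 3.3, 0.0, 11.7, 7.3, 17.3, 14.5, 10.5, 9.0.
Cumulative: 3.3, 3.3, 15.0, 22.3, 39.6, 54.1, 64.6, 73.6.
The total first reaches 16 DD on day 4.

day 4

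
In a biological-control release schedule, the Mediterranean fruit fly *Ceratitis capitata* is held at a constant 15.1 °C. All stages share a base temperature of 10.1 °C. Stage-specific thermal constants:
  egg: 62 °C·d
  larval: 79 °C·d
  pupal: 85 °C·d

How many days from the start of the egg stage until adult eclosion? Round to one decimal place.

45.2 days

Daily accumulation at 15.1 °C = 15.1 − 10.1 = 5.0 DD/day.
Total K = 62 + 79 + 85 = 226 DD.
Total duration = 226 / 5.0 = 45.200 ≈ 45.2 days.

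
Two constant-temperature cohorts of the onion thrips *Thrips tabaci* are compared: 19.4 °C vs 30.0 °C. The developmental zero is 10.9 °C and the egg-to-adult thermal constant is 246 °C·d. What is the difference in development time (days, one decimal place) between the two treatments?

At 19.4 °C: 246 / (19.4 − 10.9) = 246 / 8.5 = 28.941 d.
At 30.0 °C: 246 / (30.0 − 10.9) = 246 / 19.1 = 12.880 d.
Difference = |28.941 − 12.880| = 16.062 ≈ 16.1 days.

16.1 days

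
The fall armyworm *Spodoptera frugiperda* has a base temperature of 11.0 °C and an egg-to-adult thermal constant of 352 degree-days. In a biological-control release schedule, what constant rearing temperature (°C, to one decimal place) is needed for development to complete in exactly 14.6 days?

Required daily accumulation = 352 / 14.6 = 24.110 DD/day.
T = T_base + 24.110 = 11.0 + 24.110 = 35.110 ≈ 35.1 °C.

35.1 °C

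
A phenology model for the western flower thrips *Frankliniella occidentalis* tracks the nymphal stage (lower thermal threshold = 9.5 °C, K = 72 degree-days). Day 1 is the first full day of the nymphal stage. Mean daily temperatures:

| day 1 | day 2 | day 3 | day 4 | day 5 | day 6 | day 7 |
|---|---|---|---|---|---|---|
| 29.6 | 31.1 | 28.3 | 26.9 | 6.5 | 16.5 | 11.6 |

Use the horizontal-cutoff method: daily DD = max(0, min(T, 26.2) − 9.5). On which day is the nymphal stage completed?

Daily DD above 9.5 °C (capped at 16.7): 16.7, 16.7, 16.7, 16.7, 0.0, 7.0, 2.1.
Cumulative: 16.7, 33.4, 50.1, 66.8, 66.8, 73.8, 75.9.
The total first reaches 72 DD on day 6.

day 6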